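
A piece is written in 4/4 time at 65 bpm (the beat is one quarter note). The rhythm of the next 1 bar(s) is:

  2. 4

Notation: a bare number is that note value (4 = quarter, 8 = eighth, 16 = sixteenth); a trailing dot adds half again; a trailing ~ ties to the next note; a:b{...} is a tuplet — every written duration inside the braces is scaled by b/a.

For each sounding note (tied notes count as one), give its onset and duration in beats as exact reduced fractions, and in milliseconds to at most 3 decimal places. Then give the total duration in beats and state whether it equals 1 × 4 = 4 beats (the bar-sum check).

1) 0.0ms=0b +2769.231ms=3b
2) 2769.231ms=3b +923.077ms=1b
Σ=4b of 4 (65bpm 4/4) — PASS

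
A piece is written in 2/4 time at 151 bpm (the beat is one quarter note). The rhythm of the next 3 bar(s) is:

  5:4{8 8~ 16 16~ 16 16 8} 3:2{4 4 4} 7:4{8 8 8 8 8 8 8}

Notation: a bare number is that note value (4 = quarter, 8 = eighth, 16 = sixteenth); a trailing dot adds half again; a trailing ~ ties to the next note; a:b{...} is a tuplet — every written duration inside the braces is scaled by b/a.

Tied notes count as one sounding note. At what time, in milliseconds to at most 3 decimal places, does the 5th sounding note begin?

note 5 onset = 8/5b = 635.762ms

1. 0.0ms @ 0 + 158.94ms (2/5)
2. 158.94ms @ 2/5 + 238.411ms (3/5)
3. 397.351ms @ 1 + 158.94ms (2/5)
4. 556.291ms @ 7/5 + 79.47ms (1/5)
5. 635.762ms @ 8/5 + 158.94ms (2/5)
6. 794.702ms @ 2 + 264.901ms (2/3)
7. 1059.603ms @ 8/3 + 264.901ms (2/3)
8. 1324.503ms @ 10/3 + 264.901ms (2/3)
9. 1589.404ms @ 4 + 113.529ms (2/7)
10. 1702.933ms @ 30/7 + 113.529ms (2/7)
11. 1816.462ms @ 32/7 + 113.529ms (2/7)
12. 1929.991ms @ 34/7 + 113.529ms (2/7)
13. 2043.519ms @ 36/7 + 113.529ms (2/7)
14. 2157.048ms @ 38/7 + 113.529ms (2/7)
15. 2270.577ms @ 40/7 + 113.529ms (2/7)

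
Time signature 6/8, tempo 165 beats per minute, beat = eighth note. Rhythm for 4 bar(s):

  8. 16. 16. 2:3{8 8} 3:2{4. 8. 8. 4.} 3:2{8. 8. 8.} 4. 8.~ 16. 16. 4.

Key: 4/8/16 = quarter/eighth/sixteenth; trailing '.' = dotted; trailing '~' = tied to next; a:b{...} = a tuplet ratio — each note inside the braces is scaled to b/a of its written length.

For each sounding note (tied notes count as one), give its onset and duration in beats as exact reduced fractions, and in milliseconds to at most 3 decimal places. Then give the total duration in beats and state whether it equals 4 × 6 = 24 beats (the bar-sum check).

1) 0.0ms=0b +545.455ms=3/2b
2) 545.455ms=3/2b +272.727ms=3/4b
3) 818.182ms=9/4b +272.727ms=3/4b
4) 1090.909ms=3b +545.455ms=3/2b
5) 1636.364ms=9/2b +545.455ms=3/2b
6) 2181.818ms=6b +727.273ms=2b
7) 2909.091ms=8b +363.636ms=1b
8) 3272.727ms=9b +363.636ms=1b
9) 3636.364ms=10b +727.273ms=2b
10) 4363.636ms=12b +363.636ms=1b
11) 4727.273ms=13b +363.636ms=1b
12) 5090.909ms=14b +363.636ms=1b
13) 5454.545ms=15b +1090.909ms=3b
14) 6545.455ms=18b +818.182ms=9/4b
15) 7363.636ms=81/4b +272.727ms=3/4b
16) 7636.364ms=21b +1090.909ms=3b
Σ=24b of 24 (165bpm 6/8) — PASS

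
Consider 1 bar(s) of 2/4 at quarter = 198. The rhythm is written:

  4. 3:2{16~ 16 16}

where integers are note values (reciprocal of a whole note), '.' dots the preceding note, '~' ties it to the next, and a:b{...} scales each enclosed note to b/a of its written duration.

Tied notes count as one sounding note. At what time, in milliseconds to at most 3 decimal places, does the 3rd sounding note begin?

note 3 onset = 11/6b = 555.556ms

1. 0.0ms @ 0 + 454.545ms (3/2)
2. 454.545ms @ 3/2 + 101.01ms (1/3)
3. 555.556ms @ 11/6 + 50.505ms (1/6)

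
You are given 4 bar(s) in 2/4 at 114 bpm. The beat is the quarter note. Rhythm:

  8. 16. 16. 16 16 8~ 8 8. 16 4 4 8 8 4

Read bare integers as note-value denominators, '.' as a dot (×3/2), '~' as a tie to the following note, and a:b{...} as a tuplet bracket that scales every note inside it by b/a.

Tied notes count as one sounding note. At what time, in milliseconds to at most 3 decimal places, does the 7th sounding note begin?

1. 0.0ms @ 0 + 394.737ms (3/4)
2. 394.737ms @ 3/4 + 197.368ms (3/8)
3. 592.105ms @ 9/8 + 197.368ms (3/8)
4. 789.474ms @ 3/2 + 131.579ms (1/4)
5. 921.053ms @ 7/4 + 131.579ms (1/4)
6. 1052.632ms @ 2 + 526.316ms (1)
7. 1578.947ms @ 3 + 394.737ms (3/4)
8. 1973.684ms @ 15/4 + 131.579ms (1/4)
9. 2105.263ms @ 4 + 526.316ms (1)
10. 2631.579ms @ 5 + 526.316ms (1)
11. 3157.895ms @ 6 + 263.158ms (1/2)
12. 3421.053ms @ 13/2 + 263.158ms (1/2)
13. 3684.211ms @ 7 + 526.316ms (1)

note 7 onset = 3b = 1578.947ms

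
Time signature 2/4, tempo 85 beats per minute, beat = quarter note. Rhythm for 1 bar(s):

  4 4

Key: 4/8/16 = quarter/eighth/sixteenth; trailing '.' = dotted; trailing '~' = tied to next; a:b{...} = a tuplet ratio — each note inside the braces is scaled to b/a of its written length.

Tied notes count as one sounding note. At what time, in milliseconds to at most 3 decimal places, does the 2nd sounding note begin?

note 2 onset = 1b = 705.882ms

1. 0.0ms @ 0 + 705.882ms (1)
2. 705.882ms @ 1 + 705.882ms (1)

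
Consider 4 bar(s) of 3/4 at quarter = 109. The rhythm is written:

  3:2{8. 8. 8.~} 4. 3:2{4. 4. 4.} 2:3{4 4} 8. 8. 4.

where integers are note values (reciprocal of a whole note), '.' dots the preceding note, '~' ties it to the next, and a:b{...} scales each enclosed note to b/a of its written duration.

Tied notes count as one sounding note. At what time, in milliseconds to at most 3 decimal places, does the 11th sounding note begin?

1. 0.0ms @ 0 + 275.229ms (1/2)
2. 275.229ms @ 1/2 + 275.229ms (1/2)
3. 550.459ms @ 1 + 1100.917ms (2)
4. 1651.376ms @ 3 + 550.459ms (1)
5. 2201.835ms @ 4 + 550.459ms (1)
6. 2752.294ms @ 5 + 550.459ms (1)
7. 3302.752ms @ 6 + 825.688ms (3/2)
8. 4128.44ms @ 15/2 + 825.688ms (3/2)
9. 4954.128ms @ 9 + 412.844ms (3/4)
10. 5366.972ms @ 39/4 + 412.844ms (3/4)
11. 5779.817ms @ 21/2 + 825.688ms (3/2)

note 11 onset = 21/2b = 5779.817ms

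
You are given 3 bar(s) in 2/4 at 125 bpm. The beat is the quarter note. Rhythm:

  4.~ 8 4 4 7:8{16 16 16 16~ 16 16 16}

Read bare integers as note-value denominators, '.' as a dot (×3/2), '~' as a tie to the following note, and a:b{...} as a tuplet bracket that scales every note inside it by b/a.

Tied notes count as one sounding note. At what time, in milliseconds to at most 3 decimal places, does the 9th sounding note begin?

note 9 onset = 40/7b = 2742.857ms

1. 0.0ms @ 0 + 960.0ms (2)
2. 960.0ms @ 2 + 480.0ms (1)
3. 1440.0ms @ 3 + 480.0ms (1)
4. 1920.0ms @ 4 + 137.143ms (2/7)
5. 2057.143ms @ 30/7 + 137.143ms (2/7)
6. 2194.286ms @ 32/7 + 137.143ms (2/7)
7. 2331.429ms @ 34/7 + 274.286ms (4/7)
8. 2605.714ms @ 38/7 + 137.143ms (2/7)
9. 2742.857ms @ 40/7 + 137.143ms (2/7)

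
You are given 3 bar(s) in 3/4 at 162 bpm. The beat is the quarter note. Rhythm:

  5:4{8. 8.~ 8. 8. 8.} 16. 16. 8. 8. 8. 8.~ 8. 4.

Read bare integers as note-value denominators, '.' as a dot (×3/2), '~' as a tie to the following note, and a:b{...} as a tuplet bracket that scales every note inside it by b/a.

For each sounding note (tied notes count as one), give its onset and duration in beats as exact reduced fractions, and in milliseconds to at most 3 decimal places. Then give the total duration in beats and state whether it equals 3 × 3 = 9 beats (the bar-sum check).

1) 0.0ms=0b +222.222ms=3/5b
2) 222.222ms=3/5b +444.444ms=6/5b
3) 666.667ms=9/5b +222.222ms=3/5b
4) 888.889ms=12/5b +222.222ms=3/5b
5) 1111.111ms=3b +138.889ms=3/8b
6) 1250.0ms=27/8b +138.889ms=3/8b
7) 1388.889ms=15/4b +277.778ms=3/4b
8) 1666.667ms=9/2b +277.778ms=3/4b
9) 1944.444ms=21/4b +277.778ms=3/4b
10) 2222.222ms=6b +555.556ms=3/2b
11) 2777.778ms=15/2b +555.556ms=3/2b
Σ=9b of 9 (162bpm 3/4) — PASS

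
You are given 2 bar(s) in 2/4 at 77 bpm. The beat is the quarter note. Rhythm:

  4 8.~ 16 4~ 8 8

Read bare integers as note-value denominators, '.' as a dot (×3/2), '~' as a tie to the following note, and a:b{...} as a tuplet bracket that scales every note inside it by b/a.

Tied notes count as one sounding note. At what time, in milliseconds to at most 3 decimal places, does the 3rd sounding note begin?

1. 0.0ms @ 0 + 779.221ms (1)
2. 779.221ms @ 1 + 779.221ms (1)
3. 1558.442ms @ 2 + 1168.831ms (3/2)
4. 2727.273ms @ 7/2 + 389.61ms (1/2)

note 3 onset = 2b = 1558.442ms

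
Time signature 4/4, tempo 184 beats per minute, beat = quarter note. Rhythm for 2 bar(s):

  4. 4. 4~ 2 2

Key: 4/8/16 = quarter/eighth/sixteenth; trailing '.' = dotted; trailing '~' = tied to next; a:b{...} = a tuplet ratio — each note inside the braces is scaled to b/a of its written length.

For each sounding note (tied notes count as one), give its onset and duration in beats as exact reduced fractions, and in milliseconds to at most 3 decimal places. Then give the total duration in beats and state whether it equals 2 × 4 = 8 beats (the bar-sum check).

1) 0.0ms=0b +489.13ms=3/2b
2) 489.13ms=3/2b +489.13ms=3/2b
3) 978.261ms=3b +978.261ms=3b
4) 1956.522ms=6b +652.174ms=2b
Σ=8b of 8 (184bpm 4/4) — PASS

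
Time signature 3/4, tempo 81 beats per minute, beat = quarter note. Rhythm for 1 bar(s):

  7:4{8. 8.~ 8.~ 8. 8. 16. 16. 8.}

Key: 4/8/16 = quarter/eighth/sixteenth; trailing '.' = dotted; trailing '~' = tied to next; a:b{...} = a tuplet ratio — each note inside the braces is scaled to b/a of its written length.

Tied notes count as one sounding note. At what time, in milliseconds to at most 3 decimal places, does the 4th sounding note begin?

1. 0.0ms @ 0 + 317.46ms (3/7)
2. 317.46ms @ 3/7 + 952.381ms (9/7)
3. 1269.841ms @ 12/7 + 317.46ms (3/7)
4. 1587.302ms @ 15/7 + 158.73ms (3/14)
5. 1746.032ms @ 33/14 + 158.73ms (3/14)
6. 1904.762ms @ 18/7 + 317.46ms (3/7)

note 4 onset = 15/7b = 1587.302ms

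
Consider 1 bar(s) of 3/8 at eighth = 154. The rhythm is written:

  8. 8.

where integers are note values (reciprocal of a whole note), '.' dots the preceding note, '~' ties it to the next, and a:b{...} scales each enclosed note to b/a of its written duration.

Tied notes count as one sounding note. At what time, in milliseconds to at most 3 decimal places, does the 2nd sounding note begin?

note 2 onset = 3/2b = 584.416ms

1. 0.0ms @ 0 + 584.416ms (3/2)
2. 584.416ms @ 3/2 + 584.416ms (3/2)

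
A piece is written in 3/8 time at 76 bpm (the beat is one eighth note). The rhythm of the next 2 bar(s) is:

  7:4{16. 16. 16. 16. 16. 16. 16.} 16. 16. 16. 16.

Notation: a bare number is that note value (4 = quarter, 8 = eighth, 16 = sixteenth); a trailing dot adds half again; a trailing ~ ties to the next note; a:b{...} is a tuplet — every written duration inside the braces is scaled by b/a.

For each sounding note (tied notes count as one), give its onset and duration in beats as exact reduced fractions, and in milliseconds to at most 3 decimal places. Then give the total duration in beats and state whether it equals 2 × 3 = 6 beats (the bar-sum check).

1) 0.0ms=0b +338.346ms=3/7b
2) 338.346ms=3/7b +338.346ms=3/7b
3) 676.692ms=6/7b +338.346ms=3/7b
4) 1015.038ms=9/7b +338.346ms=3/7b
5) 1353.383ms=12/7b +338.346ms=3/7b
6) 1691.729ms=15/7b +338.346ms=3/7b
7) 2030.075ms=18/7b +338.346ms=3/7b
8) 2368.421ms=3b +592.105ms=3/4b
9) 2960.526ms=15/4b +592.105ms=3/4b
10) 3552.632ms=9/2b +592.105ms=3/4b
11) 4144.737ms=21/4b +592.105ms=3/4b
Σ=6b of 6 (76bpm 3/8) — PASS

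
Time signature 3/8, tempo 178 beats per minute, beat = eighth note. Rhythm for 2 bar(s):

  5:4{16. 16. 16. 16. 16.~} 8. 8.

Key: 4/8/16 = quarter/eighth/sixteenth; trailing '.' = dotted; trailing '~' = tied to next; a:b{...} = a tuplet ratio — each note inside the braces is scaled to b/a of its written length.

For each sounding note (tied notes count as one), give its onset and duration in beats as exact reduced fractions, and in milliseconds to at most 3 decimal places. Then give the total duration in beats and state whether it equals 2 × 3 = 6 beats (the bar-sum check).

1) 0.0ms=0b +202.247ms=3/5b
2) 202.247ms=3/5b +202.247ms=3/5b
3) 404.494ms=6/5b +202.247ms=3/5b
4) 606.742ms=9/5b +202.247ms=3/5b
5) 808.989ms=12/5b +707.865ms=21/10b
6) 1516.854ms=9/2b +505.618ms=3/2b
Σ=6b of 6 (178bpm 3/8) — PASS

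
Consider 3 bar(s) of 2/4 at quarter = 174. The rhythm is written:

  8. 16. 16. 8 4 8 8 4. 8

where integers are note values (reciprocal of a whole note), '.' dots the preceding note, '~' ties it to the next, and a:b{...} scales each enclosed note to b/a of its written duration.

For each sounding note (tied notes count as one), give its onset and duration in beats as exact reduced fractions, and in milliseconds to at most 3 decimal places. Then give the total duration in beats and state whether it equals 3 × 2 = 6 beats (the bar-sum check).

1) 0.0ms=0b +258.621ms=3/4b
2) 258.621ms=3/4b +129.31ms=3/8b
3) 387.931ms=9/8b +129.31ms=3/8b
4) 517.241ms=3/2b +172.414ms=1/2b
5) 689.655ms=2b +344.828ms=1b
6) 1034.483ms=3b +172.414ms=1/2b
7) 1206.897ms=7/2b +172.414ms=1/2b
8) 1379.31ms=4b +517.241ms=3/2b
9) 1896.552ms=11/2b +172.414ms=1/2b
Σ=6b of 6 (174bpm 2/4) — PASS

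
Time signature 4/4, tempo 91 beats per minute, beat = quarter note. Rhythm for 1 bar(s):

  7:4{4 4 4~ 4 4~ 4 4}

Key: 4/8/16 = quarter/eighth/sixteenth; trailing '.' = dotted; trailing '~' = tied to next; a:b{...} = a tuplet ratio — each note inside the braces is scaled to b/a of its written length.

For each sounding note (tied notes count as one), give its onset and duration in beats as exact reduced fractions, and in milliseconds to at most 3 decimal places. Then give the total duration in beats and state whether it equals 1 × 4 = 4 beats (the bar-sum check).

1) 0.0ms=0b +376.766ms=4/7b
2) 376.766ms=4/7b +376.766ms=4/7b
3) 753.532ms=8/7b +753.532ms=8/7b
4) 1507.064ms=16/7b +753.532ms=8/7b
5) 2260.597ms=24/7b +376.766ms=4/7b
Σ=4b of 4 (91bpm 4/4) — PASS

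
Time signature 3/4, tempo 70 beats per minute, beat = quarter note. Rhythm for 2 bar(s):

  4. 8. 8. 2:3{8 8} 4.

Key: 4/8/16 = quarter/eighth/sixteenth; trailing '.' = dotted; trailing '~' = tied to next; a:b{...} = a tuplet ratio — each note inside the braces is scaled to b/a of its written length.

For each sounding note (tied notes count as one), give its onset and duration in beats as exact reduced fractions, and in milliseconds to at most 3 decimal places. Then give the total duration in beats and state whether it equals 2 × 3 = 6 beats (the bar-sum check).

1) 0.0ms=0b +1285.714ms=3/2b
2) 1285.714ms=3/2b +642.857ms=3/4b
3) 1928.571ms=9/4b +642.857ms=3/4b
4) 2571.429ms=3b +642.857ms=3/4b
5) 3214.286ms=15/4b +642.857ms=3/4b
6) 3857.143ms=9/2b +1285.714ms=3/2b
Σ=6b of 6 (70bpm 3/4) — PASS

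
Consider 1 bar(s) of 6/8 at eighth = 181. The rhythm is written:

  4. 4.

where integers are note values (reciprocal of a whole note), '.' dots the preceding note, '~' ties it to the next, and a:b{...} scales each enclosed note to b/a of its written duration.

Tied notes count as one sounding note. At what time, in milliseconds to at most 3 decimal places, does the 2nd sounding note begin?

1. 0.0ms @ 0 + 994.475ms (3)
2. 994.475ms @ 3 + 994.475ms (3)

note 2 onset = 3b = 994.475ms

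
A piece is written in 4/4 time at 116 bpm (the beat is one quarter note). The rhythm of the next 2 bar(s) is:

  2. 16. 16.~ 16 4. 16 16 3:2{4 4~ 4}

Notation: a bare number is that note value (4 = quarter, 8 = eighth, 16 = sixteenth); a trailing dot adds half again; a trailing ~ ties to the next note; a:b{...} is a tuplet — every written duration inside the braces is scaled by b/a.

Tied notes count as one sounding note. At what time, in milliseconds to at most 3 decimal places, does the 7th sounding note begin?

note 7 onset = 6b = 3103.448ms

1. 0.0ms @ 0 + 1551.724ms (3)
2. 1551.724ms @ 3 + 193.966ms (3/8)
3. 1745.69ms @ 27/8 + 323.276ms (5/8)
4. 2068.966ms @ 4 + 775.862ms (3/2)
5. 2844.828ms @ 11/2 + 129.31ms (1/4)
6. 2974.138ms @ 23/4 + 129.31ms (1/4)
7. 3103.448ms @ 6 + 344.828ms (2/3)
8. 3448.276ms @ 20/3 + 689.655ms (4/3)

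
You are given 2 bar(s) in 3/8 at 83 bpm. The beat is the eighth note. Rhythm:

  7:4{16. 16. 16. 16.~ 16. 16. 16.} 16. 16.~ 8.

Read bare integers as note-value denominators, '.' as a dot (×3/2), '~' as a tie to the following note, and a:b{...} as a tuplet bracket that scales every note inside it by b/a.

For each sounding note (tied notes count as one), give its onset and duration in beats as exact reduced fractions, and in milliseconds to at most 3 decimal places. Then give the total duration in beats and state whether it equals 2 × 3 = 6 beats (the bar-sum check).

1) 0.0ms=0b +309.811ms=3/7b
2) 309.811ms=3/7b +309.811ms=3/7b
3) 619.621ms=6/7b +309.811ms=3/7b
4) 929.432ms=9/7b +619.621ms=6/7b
5) 1549.053ms=15/7b +309.811ms=3/7b
6) 1858.864ms=18/7b +309.811ms=3/7b
7) 2168.675ms=3b +542.169ms=3/4b
8) 2710.843ms=15/4b +1626.506ms=9/4b
Σ=6b of 6 (83bpm 3/8) — PASS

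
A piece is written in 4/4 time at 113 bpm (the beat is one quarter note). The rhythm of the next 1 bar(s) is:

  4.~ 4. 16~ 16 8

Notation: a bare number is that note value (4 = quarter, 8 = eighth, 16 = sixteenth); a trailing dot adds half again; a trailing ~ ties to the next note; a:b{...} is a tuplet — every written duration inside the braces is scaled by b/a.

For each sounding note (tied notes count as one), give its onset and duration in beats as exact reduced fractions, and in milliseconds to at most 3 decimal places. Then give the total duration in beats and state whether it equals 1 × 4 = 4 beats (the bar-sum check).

1) 0.0ms=0b +1592.92ms=3b
2) 1592.92ms=3b +265.487ms=1/2b
3) 1858.407ms=7/2b +265.487ms=1/2b
Σ=4b of 4 (113bpm 4/4) — PASS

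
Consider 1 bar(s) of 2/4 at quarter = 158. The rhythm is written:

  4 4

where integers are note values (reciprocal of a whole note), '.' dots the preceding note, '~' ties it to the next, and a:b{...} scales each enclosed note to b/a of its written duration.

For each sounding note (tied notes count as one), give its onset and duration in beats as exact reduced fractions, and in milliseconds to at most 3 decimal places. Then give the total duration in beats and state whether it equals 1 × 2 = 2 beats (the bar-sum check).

1) 0.0ms=0b +379.747ms=1b
2) 379.747ms=1b +379.747ms=1b
Σ=2b of 2 (158bpm 2/4) — PASS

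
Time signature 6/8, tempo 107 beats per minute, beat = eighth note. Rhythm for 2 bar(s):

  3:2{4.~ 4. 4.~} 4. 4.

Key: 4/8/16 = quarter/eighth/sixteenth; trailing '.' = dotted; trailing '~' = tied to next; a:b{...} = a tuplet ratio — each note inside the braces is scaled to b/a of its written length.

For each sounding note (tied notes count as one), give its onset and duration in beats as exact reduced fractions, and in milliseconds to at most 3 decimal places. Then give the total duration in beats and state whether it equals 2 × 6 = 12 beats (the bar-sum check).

1) 0.0ms=0b +2242.991ms=4b
2) 2242.991ms=4b +2803.738ms=5b
3) 5046.729ms=9b +1682.243ms=3b
Σ=12b of 12 (107bpm 6/8) — PASS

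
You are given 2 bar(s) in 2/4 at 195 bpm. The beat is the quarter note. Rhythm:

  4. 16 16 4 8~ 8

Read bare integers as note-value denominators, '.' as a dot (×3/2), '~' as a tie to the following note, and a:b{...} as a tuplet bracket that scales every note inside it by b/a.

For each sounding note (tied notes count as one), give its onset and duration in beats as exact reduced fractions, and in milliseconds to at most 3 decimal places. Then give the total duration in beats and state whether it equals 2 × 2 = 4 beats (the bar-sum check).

1) 0.0ms=0b +461.538ms=3/2b
2) 461.538ms=3/2b +76.923ms=1/4b
3) 538.462ms=7/4b +76.923ms=1/4b
4) 615.385ms=2b +307.692ms=1b
5) 923.077ms=3b +307.692ms=1b
Σ=4b of 4 (195bpm 2/4) — PASS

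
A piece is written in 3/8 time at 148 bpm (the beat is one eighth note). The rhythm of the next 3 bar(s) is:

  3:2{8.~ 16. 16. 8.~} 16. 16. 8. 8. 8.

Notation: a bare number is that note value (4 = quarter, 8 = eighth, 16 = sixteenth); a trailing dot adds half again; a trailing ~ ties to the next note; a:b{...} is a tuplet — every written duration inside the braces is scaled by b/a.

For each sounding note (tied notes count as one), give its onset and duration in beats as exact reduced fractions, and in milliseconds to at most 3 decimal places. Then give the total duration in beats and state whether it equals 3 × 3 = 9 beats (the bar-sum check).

1) 0.0ms=0b +608.108ms=3/2b
2) 608.108ms=3/2b +202.703ms=1/2b
3) 810.811ms=2b +709.459ms=7/4b
4) 1520.27ms=15/4b +304.054ms=3/4b
5) 1824.324ms=9/2b +608.108ms=3/2b
6) 2432.432ms=6b +608.108ms=3/2b
7) 3040.541ms=15/2b +608.108ms=3/2b
Σ=9b of 9 (148bpm 3/8) — PASS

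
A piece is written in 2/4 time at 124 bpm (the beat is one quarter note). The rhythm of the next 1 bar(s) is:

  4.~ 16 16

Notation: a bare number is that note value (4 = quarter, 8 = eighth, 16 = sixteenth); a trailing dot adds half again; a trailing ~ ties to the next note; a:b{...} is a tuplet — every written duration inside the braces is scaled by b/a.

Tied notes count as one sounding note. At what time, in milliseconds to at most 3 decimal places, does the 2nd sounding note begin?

1. 0.0ms @ 0 + 846.774ms (7/4)
2. 846.774ms @ 7/4 + 120.968ms (1/4)

note 2 onset = 7/4b = 846.774ms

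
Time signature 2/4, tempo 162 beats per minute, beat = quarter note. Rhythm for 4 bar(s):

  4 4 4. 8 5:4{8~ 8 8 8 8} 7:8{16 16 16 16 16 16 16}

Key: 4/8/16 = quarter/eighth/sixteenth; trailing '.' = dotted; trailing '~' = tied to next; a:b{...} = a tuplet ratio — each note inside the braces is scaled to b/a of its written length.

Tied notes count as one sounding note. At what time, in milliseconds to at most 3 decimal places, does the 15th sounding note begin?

1. 0.0ms @ 0 + 370.37ms (1)
2. 370.37ms @ 1 + 370.37ms (1)
3. 740.741ms @ 2 + 555.556ms (3/2)
4. 1296.296ms @ 7/2 + 185.185ms (1/2)
5. 1481.481ms @ 4 + 296.296ms (4/5)
6. 1777.778ms @ 24/5 + 148.148ms (2/5)
7. 1925.926ms @ 26/5 + 148.148ms (2/5)
8. 2074.074ms @ 28/5 + 148.148ms (2/5)
9. 2222.222ms @ 6 + 105.82ms (2/7)
10. 2328.042ms @ 44/7 + 105.82ms (2/7)
11. 2433.862ms @ 46/7 + 105.82ms (2/7)
12. 2539.683ms @ 48/7 + 105.82ms (2/7)
13. 2645.503ms @ 50/7 + 105.82ms (2/7)
14. 2751.323ms @ 52/7 + 105.82ms (2/7)
15. 2857.143ms @ 54/7 + 105.82ms (2/7)

note 15 onset = 54/7b = 2857.143ms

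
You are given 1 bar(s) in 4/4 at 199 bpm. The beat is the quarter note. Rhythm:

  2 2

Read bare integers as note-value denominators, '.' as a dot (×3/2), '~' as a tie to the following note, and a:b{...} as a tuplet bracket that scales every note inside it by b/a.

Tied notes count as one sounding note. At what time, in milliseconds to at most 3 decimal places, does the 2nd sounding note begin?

1. 0.0ms @ 0 + 603.015ms (2)
2. 603.015ms @ 2 + 603.015ms (2)

note 2 onset = 2b = 603.015ms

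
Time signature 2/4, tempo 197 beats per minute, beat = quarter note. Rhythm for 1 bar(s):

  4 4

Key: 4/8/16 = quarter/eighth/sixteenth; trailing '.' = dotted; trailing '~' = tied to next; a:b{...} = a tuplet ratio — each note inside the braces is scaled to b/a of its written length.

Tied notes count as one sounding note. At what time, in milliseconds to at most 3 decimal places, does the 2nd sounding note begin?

1. 0.0ms @ 0 + 304.569ms (1)
2. 304.569ms @ 1 + 304.569ms (1)

note 2 onset = 1b = 304.569ms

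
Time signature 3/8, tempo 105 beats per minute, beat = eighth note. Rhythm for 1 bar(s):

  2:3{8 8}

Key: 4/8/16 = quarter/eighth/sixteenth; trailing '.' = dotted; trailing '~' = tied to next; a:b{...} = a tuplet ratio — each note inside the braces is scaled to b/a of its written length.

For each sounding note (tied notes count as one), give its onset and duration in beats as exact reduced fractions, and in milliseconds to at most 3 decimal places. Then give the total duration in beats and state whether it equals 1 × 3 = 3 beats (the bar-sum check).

1) 0.0ms=0b +857.143ms=3/2b
2) 857.143ms=3/2b +857.143ms=3/2b
Σ=3b of 3 (105bpm 3/8) — PASS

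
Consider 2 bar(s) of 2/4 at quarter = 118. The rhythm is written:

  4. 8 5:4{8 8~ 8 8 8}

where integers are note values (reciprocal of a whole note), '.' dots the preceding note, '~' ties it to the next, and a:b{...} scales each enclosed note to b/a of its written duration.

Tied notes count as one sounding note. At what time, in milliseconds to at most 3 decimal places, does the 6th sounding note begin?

1. 0.0ms @ 0 + 762.712ms (3/2)
2. 762.712ms @ 3/2 + 254.237ms (1/2)
3. 1016.949ms @ 2 + 203.39ms (2/5)
4. 1220.339ms @ 12/5 + 406.78ms (4/5)
5. 1627.119ms @ 16/5 + 203.39ms (2/5)
6. 1830.508ms @ 18/5 + 203.39ms (2/5)

note 6 onset = 18/5b = 1830.508ms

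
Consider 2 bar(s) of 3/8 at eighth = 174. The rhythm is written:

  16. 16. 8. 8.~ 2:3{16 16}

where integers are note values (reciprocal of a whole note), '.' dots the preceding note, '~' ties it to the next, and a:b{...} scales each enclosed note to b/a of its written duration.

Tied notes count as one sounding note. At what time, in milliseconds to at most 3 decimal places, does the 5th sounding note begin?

1. 0.0ms @ 0 + 258.621ms (3/4)
2. 258.621ms @ 3/4 + 258.621ms (3/4)
3. 517.241ms @ 3/2 + 517.241ms (3/2)
4. 1034.483ms @ 3 + 775.862ms (9/4)
5. 1810.345ms @ 21/4 + 258.621ms (3/4)

note 5 onset = 21/4b = 1810.345ms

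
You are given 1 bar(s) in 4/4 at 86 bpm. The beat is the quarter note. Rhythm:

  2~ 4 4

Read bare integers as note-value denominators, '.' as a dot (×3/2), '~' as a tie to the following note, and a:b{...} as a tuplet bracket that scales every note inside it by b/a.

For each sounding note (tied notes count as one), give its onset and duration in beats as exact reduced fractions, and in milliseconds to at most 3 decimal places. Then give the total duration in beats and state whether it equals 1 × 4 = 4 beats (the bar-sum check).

1) 0.0ms=0b +2093.023ms=3b
2) 2093.023ms=3b +697.674ms=1b
Σ=4b of 4 (86bpm 4/4) — PASS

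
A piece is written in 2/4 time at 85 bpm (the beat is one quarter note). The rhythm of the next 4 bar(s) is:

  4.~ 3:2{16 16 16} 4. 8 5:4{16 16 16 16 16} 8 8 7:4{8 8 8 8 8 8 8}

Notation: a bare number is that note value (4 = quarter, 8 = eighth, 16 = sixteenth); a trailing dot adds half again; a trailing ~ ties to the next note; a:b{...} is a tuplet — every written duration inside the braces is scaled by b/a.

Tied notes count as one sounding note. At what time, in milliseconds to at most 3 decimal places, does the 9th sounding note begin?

1. 0.0ms @ 0 + 1176.471ms (5/3)
2. 1176.471ms @ 5/3 + 117.647ms (1/6)
3. 1294.118ms @ 11/6 + 117.647ms (1/6)
4. 1411.765ms @ 2 + 1058.824ms (3/2)
5. 2470.588ms @ 7/2 + 352.941ms (1/2)
6. 2823.529ms @ 4 + 141.176ms (1/5)
7. 2964.706ms @ 21/5 + 141.176ms (1/5)
8. 3105.882ms @ 22/5 + 141.176ms (1/5)
9. 3247.059ms @ 23/5 + 141.176ms (1/5)
10. 3388.235ms @ 24/5 + 141.176ms (1/5)
11. 3529.412ms @ 5 + 352.941ms (1/2)
12. 3882.353ms @ 11/2 + 352.941ms (1/2)
13. 4235.294ms @ 6 + 201.681ms (2/7)
14. 4436.975ms @ 44/7 + 201.681ms (2/7)
15. 4638.655ms @ 46/7 + 201.681ms (2/7)
16. 4840.336ms @ 48/7 + 201.681ms (2/7)
17. 5042.017ms @ 50/7 + 201.681ms (2/7)
18. 5243.697ms @ 52/7 + 201.681ms (2/7)
19. 5445.378ms @ 54/7 + 201.681ms (2/7)

note 9 onset = 23/5b = 3247.059ms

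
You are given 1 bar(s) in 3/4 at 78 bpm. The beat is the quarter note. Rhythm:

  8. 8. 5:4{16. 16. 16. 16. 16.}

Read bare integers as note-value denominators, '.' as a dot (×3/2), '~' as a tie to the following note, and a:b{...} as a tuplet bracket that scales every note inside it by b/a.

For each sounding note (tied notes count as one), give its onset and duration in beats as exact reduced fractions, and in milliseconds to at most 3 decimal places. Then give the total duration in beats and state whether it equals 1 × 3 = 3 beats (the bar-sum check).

1) 0.0ms=0b +576.923ms=3/4b
2) 576.923ms=3/4b +576.923ms=3/4b
3) 1153.846ms=3/2b +230.769ms=3/10b
4) 1384.615ms=9/5b +230.769ms=3/10b
5) 1615.385ms=21/10b +230.769ms=3/10b
6) 1846.154ms=12/5b +230.769ms=3/10b
7) 2076.923ms=27/10b +230.769ms=3/10b
Σ=3b of 3 (78bpm 3/4) — PASS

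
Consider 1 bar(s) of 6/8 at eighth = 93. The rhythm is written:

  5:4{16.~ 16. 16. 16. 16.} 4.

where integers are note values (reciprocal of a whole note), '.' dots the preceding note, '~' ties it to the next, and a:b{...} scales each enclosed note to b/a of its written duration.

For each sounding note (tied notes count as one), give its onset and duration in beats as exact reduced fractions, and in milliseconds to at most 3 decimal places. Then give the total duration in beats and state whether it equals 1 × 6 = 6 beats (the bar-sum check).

1) 0.0ms=0b +774.194ms=6/5b
2) 774.194ms=6/5b +387.097ms=3/5b
3) 1161.29ms=9/5b +387.097ms=3/5b
4) 1548.387ms=12/5b +387.097ms=3/5b
5) 1935.484ms=3b +1935.484ms=3b
Σ=6b of 6 (93bpm 6/8) — PASS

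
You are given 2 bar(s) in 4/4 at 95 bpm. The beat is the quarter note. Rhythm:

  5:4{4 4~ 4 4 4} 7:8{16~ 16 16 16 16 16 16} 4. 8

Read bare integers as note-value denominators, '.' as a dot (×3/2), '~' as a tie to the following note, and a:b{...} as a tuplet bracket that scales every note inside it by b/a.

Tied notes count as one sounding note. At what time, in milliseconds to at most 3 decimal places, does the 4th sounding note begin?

note 4 onset = 16/5b = 2021.053ms

1. 0.0ms @ 0 + 505.263ms (4/5)
2. 505.263ms @ 4/5 + 1010.526ms (8/5)
3. 1515.789ms @ 12/5 + 505.263ms (4/5)
4. 2021.053ms @ 16/5 + 505.263ms (4/5)
5. 2526.316ms @ 4 + 360.902ms (4/7)
6. 2887.218ms @ 32/7 + 180.451ms (2/7)
7. 3067.669ms @ 34/7 + 180.451ms (2/7)
8. 3248.12ms @ 36/7 + 180.451ms (2/7)
9. 3428.571ms @ 38/7 + 180.451ms (2/7)
10. 3609.023ms @ 40/7 + 180.451ms (2/7)
11. 3789.474ms @ 6 + 947.368ms (3/2)
12. 4736.842ms @ 15/2 + 315.789ms (1/2)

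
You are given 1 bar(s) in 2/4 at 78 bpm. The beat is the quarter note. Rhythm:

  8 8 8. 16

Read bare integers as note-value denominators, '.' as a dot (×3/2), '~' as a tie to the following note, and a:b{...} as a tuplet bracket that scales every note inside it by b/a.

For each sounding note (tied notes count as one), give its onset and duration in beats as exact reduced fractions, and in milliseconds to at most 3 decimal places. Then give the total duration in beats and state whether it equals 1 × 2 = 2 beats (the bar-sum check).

1) 0.0ms=0b +384.615ms=1/2b
2) 384.615ms=1/2b +384.615ms=1/2b
3) 769.231ms=1b +576.923ms=3/4b
4) 1346.154ms=7/4b +192.308ms=1/4b
Σ=2b of 2 (78bpm 2/4) — PASS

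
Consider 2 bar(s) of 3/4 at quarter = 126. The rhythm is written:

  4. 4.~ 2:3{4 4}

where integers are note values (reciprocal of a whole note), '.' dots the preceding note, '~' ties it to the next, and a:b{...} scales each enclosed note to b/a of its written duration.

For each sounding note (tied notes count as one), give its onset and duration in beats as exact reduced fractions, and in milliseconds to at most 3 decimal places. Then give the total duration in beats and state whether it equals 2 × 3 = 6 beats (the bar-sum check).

1) 0.0ms=0b +714.286ms=3/2b
2) 714.286ms=3/2b +1428.571ms=3b
3) 2142.857ms=9/2b +714.286ms=3/2b
Σ=6b of 6 (126bpm 3/4) — PASS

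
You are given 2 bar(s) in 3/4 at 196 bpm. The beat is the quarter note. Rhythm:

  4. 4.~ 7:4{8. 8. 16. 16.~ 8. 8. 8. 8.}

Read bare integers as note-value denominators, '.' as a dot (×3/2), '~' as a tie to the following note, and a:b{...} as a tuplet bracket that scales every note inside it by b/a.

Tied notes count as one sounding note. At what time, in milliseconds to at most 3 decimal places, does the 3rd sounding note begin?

1. 0.0ms @ 0 + 459.184ms (3/2)
2. 459.184ms @ 3/2 + 590.379ms (27/14)
3. 1049.563ms @ 24/7 + 131.195ms (3/7)
4. 1180.758ms @ 27/7 + 65.598ms (3/14)
5. 1246.356ms @ 57/14 + 196.793ms (9/14)
6. 1443.149ms @ 33/7 + 131.195ms (3/7)
7. 1574.344ms @ 36/7 + 131.195ms (3/7)
8. 1705.539ms @ 39/7 + 131.195ms (3/7)

note 3 onset = 24/7b = 1049.563ms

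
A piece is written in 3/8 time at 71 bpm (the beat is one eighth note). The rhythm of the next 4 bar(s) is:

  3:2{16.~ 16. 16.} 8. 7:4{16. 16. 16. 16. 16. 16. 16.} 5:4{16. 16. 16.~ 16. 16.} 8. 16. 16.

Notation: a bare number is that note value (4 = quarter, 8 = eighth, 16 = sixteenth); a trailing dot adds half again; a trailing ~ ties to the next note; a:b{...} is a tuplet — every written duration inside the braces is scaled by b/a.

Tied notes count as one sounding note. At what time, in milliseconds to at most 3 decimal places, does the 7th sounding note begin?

note 7 onset = 30/7b = 3621.73ms

1. 0.0ms @ 0 + 845.07ms (1)
2. 845.07ms @ 1 + 422.535ms (1/2)
3. 1267.606ms @ 3/2 + 1267.606ms (3/2)
4. 2535.211ms @ 3 + 362.173ms (3/7)
5. 2897.384ms @ 24/7 + 362.173ms (3/7)
6. 3259.557ms @ 27/7 + 362.173ms (3/7)
7. 3621.73ms @ 30/7 + 362.173ms (3/7)
8. 3983.903ms @ 33/7 + 362.173ms (3/7)
9. 4346.076ms @ 36/7 + 362.173ms (3/7)
10. 4708.249ms @ 39/7 + 362.173ms (3/7)
11. 5070.423ms @ 6 + 507.042ms (3/5)
12. 5577.465ms @ 33/5 + 507.042ms (3/5)
13. 6084.507ms @ 36/5 + 1014.085ms (6/5)
14. 7098.592ms @ 42/5 + 507.042ms (3/5)
15. 7605.634ms @ 9 + 1267.606ms (3/2)
16. 8873.239ms @ 21/2 + 633.803ms (3/4)
17. 9507.042ms @ 45/4 + 633.803ms (3/4)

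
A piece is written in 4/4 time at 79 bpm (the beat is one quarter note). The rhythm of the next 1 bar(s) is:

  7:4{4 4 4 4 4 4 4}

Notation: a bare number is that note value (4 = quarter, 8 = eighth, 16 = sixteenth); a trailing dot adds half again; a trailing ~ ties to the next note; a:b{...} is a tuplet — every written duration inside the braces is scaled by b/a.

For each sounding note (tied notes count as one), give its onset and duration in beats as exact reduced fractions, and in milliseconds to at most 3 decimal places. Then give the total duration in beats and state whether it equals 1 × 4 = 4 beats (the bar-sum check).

1) 0.0ms=0b +433.996ms=4/7b
2) 433.996ms=4/7b +433.996ms=4/7b
3) 867.993ms=8/7b +433.996ms=4/7b
4) 1301.989ms=12/7b +433.996ms=4/7b
5) 1735.986ms=16/7b +433.996ms=4/7b
6) 2169.982ms=20/7b +433.996ms=4/7b
7) 2603.978ms=24/7b +433.996ms=4/7b
Σ=4b of 4 (79bpm 4/4) — PASS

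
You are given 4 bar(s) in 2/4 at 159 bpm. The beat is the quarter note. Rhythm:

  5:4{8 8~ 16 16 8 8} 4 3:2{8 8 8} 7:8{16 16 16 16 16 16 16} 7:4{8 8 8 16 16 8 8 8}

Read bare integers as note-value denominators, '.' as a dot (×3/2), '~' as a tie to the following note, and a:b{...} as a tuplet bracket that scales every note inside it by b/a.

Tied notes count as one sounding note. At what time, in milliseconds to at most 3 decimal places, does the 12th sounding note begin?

1. 0.0ms @ 0 + 150.943ms (2/5)
2. 150.943ms @ 2/5 + 226.415ms (3/5)
3. 377.358ms @ 1 + 75.472ms (1/5)
4. 452.83ms @ 6/5 + 150.943ms (2/5)
5. 603.774ms @ 8/5 + 150.943ms (2/5)
6. 754.717ms @ 2 + 377.358ms (1)
7. 1132.075ms @ 3 + 125.786ms (1/3)
8. 1257.862ms @ 10/3 + 125.786ms (1/3)
9. 1383.648ms @ 11/3 + 125.786ms (1/3)
10. 1509.434ms @ 4 + 107.817ms (2/7)
11. 1617.251ms @ 30/7 + 107.817ms (2/7)
12. 1725.067ms @ 32/7 + 107.817ms (2/7)
13. 1832.884ms @ 34/7 + 107.817ms (2/7)
14. 1940.701ms @ 36/7 + 107.817ms (2/7)
15. 2048.518ms @ 38/7 + 107.817ms (2/7)
16. 2156.334ms @ 40/7 + 107.817ms (2/7)
17. 2264.151ms @ 6 + 107.817ms (2/7)
18. 2371.968ms @ 44/7 + 107.817ms (2/7)
19. 2479.784ms @ 46/7 + 107.817ms (2/7)
20. 2587.601ms @ 48/7 + 53.908ms (1/7)
21. 2641.509ms @ 7 + 53.908ms (1/7)
22. 2695.418ms @ 50/7 + 107.817ms (2/7)
23. 2803.235ms @ 52/7 + 107.817ms (2/7)
24. 2911.051ms @ 54/7 + 107.817ms (2/7)

note 12 onset = 32/7b = 1725.067ms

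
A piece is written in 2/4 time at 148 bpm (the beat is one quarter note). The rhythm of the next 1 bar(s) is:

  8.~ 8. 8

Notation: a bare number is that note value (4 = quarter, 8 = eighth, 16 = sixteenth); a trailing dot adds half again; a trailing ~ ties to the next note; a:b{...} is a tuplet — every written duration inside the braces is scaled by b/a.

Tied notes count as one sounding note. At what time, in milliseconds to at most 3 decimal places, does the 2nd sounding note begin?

1. 0.0ms @ 0 + 608.108ms (3/2)
2. 608.108ms @ 3/2 + 202.703ms (1/2)

note 2 onset = 3/2b = 608.108ms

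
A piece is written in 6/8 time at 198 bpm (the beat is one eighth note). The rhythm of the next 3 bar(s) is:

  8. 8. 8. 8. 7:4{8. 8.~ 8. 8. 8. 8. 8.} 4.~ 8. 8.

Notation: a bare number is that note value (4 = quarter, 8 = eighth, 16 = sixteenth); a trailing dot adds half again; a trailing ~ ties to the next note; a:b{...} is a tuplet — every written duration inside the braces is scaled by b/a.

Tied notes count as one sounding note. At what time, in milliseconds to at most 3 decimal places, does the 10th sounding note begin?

note 10 onset = 78/7b = 3376.623ms

1. 0.0ms @ 0 + 454.545ms (3/2)
2. 454.545ms @ 3/2 + 454.545ms (3/2)
3. 909.091ms @ 3 + 454.545ms (3/2)
4. 1363.636ms @ 9/2 + 454.545ms (3/2)
5. 1818.182ms @ 6 + 259.74ms (6/7)
6. 2077.922ms @ 48/7 + 519.481ms (12/7)
7. 2597.403ms @ 60/7 + 259.74ms (6/7)
8. 2857.143ms @ 66/7 + 259.74ms (6/7)
9. 3116.883ms @ 72/7 + 259.74ms (6/7)
10. 3376.623ms @ 78/7 + 259.74ms (6/7)
11. 3636.364ms @ 12 + 1363.636ms (9/2)
12. 5000.0ms @ 33/2 + 454.545ms (3/2)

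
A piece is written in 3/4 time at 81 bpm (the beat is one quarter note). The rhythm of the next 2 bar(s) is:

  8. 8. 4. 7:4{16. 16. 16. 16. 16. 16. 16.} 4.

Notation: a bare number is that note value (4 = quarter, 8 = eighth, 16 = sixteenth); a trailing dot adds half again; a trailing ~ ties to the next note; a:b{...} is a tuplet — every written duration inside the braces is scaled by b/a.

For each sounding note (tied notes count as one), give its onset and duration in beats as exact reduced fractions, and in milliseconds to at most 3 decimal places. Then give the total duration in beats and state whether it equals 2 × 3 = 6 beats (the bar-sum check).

1) 0.0ms=0b +555.556ms=3/4b
2) 555.556ms=3/4b +555.556ms=3/4b
3) 1111.111ms=3/2b +1111.111ms=3/2b
4) 2222.222ms=3b +158.73ms=3/14b
5) 2380.952ms=45/14b +158.73ms=3/14b
6) 2539.683ms=24/7b +158.73ms=3/14b
7) 2698.413ms=51/14b +158.73ms=3/14b
8) 2857.143ms=27/7b +158.73ms=3/14b
9) 3015.873ms=57/14b +158.73ms=3/14b
10) 3174.603ms=30/7b +158.73ms=3/14b
11) 3333.333ms=9/2b +1111.111ms=3/2b
Σ=6b of 6 (81bpm 3/4) — PASS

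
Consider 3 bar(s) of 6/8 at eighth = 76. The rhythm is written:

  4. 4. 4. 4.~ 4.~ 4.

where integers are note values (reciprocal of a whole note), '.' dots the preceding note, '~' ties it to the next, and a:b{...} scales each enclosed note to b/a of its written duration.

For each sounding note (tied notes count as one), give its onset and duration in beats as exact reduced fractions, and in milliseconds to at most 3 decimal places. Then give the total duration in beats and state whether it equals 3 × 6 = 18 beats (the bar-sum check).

1) 0.0ms=0b +2368.421ms=3b
2) 2368.421ms=3b +2368.421ms=3b
3) 4736.842ms=6b +2368.421ms=3b
4) 7105.263ms=9b +7105.263ms=9b
Σ=18b of 18 (76bpm 6/8) — PASS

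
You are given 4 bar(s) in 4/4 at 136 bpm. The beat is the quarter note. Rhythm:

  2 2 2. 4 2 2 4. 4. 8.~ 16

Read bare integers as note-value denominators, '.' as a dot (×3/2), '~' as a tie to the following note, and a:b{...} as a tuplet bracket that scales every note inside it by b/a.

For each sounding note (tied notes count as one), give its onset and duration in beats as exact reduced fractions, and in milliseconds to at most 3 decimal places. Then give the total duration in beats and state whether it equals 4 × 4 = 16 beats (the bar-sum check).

1) 0.0ms=0b +882.353ms=2b
2) 882.353ms=2b +882.353ms=2b
3) 1764.706ms=4b +1323.529ms=3b
4) 3088.235ms=7b +441.176ms=1b
5) 3529.412ms=8b +882.353ms=2b
6) 4411.765ms=10b +882.353ms=2b
7) 5294.118ms=12b +661.765ms=3/2b
8) 5955.882ms=27/2b +661.765ms=3/2b
9) 6617.647ms=15b +441.176ms=1b
Σ=16b of 16 (136bpm 4/4) — PASS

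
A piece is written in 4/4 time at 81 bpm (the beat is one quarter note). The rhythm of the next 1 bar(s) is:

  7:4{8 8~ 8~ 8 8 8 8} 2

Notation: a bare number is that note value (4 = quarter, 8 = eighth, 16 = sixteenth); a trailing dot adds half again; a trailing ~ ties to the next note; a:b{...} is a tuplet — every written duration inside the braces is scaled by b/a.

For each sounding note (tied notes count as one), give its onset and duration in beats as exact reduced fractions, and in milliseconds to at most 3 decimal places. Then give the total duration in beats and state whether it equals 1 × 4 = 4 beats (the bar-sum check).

1) 0.0ms=0b +211.64ms=2/7b
2) 211.64ms=2/7b +634.921ms=6/7b
3) 846.561ms=8/7b +211.64ms=2/7b
4) 1058.201ms=10/7b +211.64ms=2/7b
5) 1269.841ms=12/7b +211.64ms=2/7b
6) 1481.481ms=2b +1481.481ms=2b
Σ=4b of 4 (81bpm 4/4) — PASS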